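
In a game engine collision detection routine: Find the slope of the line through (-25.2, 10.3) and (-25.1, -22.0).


slope = (y2-y1)/(x2-x1) = ((-22)-10.3)/((-25.1)-(-25.2)) = (-32.3)/0.1 = -323

-323


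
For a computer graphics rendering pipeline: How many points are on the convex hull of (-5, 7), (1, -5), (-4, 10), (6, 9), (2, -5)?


Convex hull vertices (CCW): (-5, 7), (1, -5), (2, -5), (6, 9), (-4, 10)
Count = 5

5


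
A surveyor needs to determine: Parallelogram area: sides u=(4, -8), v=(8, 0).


|u x v| = |4*0 - (-8)*8|
= |0 - (-64)| = 64

64


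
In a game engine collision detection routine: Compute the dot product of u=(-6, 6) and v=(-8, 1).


u . v = u_x*v_x + u_y*v_y = (-6)*(-8) + 6*1
= 48 + 6 = 54

54


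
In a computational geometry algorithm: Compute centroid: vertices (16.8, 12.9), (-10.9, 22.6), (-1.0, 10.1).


Centroid = ((x_A+x_B+x_C)/3, (y_A+y_B+y_C)/3)
= ((16.8+(-10.9)+(-1))/3, (12.9+22.6+10.1)/3)
= (1.6333, 15.2)

(1.6333, 15.2)


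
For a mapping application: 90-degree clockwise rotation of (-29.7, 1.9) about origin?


90° CW: (x,y) -> (y, -x)
(-29.7,1.9) -> (1.9, 29.7)

(1.9, 29.7)


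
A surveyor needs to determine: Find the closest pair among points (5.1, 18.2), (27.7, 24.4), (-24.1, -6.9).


d(P0,P1) = 23.435, d(P0,P2) = 38.5052, d(P1,P2) = 60.5221
Closest: P0 and P1

Closest pair: (5.1, 18.2) and (27.7, 24.4), distance = 23.435


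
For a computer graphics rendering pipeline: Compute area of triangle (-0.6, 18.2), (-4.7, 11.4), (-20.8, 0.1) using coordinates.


Area = |x_A(y_B-y_C) + x_B(y_C-y_A) + x_C(y_A-y_B)|/2
= |(-6.78) + 85.07 + (-141.44)|/2
= 63.15/2 = 31.575

31.575


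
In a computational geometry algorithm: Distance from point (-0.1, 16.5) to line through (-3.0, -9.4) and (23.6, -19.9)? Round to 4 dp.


|cross product| = 719.39
|line direction| = sqrt(817.81) = 28.5974
Distance = 719.39/sqrt(817.81) = 25.1558

25.1558


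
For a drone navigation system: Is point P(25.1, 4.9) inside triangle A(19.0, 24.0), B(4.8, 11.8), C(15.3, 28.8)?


Cross products: AB x AP = 345.64, BC x BP = -417.55, CA x CP = -41.39
All same sign? no

No, outside


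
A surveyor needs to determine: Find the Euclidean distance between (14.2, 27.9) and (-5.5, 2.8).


dx=-19.7, dy=-25.1
d^2 = (-19.7)^2 + (-25.1)^2 = 1018.1
d = sqrt(1018.1) = 31.9077

31.9077


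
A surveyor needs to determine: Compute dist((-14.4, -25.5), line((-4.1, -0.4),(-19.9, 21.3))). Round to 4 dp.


|cross product| = 620.09
|line direction| = sqrt(720.53) = 26.8427
Distance = 620.09/sqrt(720.53) = 23.1009

23.1009


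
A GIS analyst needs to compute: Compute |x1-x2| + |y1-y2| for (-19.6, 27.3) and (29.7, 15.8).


|(-19.6)-29.7| + |27.3-15.8| = 49.3 + 11.5 = 60.8

60.8


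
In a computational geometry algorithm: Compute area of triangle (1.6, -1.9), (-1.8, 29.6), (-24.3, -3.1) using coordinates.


Area = |x_A(y_B-y_C) + x_B(y_C-y_A) + x_C(y_A-y_B)|/2
= |52.32 + 2.16 + 765.45|/2
= 819.93/2 = 409.965

409.965


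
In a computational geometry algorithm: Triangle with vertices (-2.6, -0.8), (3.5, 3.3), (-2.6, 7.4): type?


Side lengths squared: AB^2=54.02, BC^2=54.02, CA^2=67.24
Sorted: [54.02, 54.02, 67.24]
By sides: Isosceles, By angles: Acute

Isosceles, Acute


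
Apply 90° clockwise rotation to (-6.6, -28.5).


90° CW: (x,y) -> (y, -x)
(-6.6,-28.5) -> (-28.5, 6.6)

(-28.5, 6.6)


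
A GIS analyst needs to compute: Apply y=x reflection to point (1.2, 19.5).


Reflection over y=x: (x,y) -> (y,x)
(1.2, 19.5) -> (19.5, 1.2)

(19.5, 1.2)


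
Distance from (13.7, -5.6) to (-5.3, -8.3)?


dx=-19, dy=-2.7
d^2 = (-19)^2 + (-2.7)^2 = 368.29
d = sqrt(368.29) = 19.1909

19.1909


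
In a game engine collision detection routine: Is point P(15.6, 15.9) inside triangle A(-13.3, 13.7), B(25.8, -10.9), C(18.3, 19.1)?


Cross products: AB x AP = 796.96, BC x BP = 105, CA x CP = 86.54
All same sign? yes

Yes, inside


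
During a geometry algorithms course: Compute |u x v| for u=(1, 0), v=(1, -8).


|u x v| = |1*(-8) - 0*1|
= |(-8) - 0| = 8

8


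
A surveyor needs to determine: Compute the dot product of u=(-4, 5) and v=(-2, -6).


u . v = u_x*v_x + u_y*v_y = (-4)*(-2) + 5*(-6)
= 8 + (-30) = -22

-22


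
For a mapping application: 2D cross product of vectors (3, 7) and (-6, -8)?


u x v = u_x*v_y - u_y*v_x = 3*(-8) - 7*(-6)
= (-24) - (-42) = 18

18


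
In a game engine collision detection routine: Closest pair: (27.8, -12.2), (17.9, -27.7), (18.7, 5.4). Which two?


d(P0,P1) = 18.3918, d(P0,P2) = 19.8134, d(P1,P2) = 33.1097
Closest: P0 and P1

Closest pair: (27.8, -12.2) and (17.9, -27.7), distance = 18.3918


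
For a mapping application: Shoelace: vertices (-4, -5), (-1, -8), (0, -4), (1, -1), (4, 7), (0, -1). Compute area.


Shoelace sum: ((-4)*(-8) - (-1)*(-5)) + ((-1)*(-4) - 0*(-8)) + (0*(-1) - 1*(-4)) + (1*7 - 4*(-1)) + (4*(-1) - 0*7) + (0*(-5) - (-4)*(-1))
= 38
Area = |38|/2 = 19

19


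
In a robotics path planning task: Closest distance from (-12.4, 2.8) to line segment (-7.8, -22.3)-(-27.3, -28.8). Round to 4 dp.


Project P onto AB: t = 0 (clamped to [0,1])
Closest point on segment: (-7.8, -22.3)
Distance: 25.518

25.518


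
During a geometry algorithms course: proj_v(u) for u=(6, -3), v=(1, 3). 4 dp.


u.v = -3, |v| = sqrt(10) = 3.1623
Scalar projection = u.v / |v| = -3 / sqrt(10) = -0.9487

-0.9487


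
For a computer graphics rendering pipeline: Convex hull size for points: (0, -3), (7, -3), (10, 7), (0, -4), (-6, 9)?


Convex hull vertices (CCW): (-6, 9), (0, -4), (7, -3), (10, 7)
Count = 4

4


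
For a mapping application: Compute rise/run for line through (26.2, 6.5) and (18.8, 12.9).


slope = (y2-y1)/(x2-x1) = (12.9-6.5)/(18.8-26.2) = 6.4/(-7.4) = -0.8649

-0.8649


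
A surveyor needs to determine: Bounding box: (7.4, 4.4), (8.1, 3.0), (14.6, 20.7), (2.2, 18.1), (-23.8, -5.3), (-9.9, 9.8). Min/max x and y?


x range: [-23.8, 14.6]
y range: [-5.3, 20.7]
Bounding box: (-23.8,-5.3) to (14.6,20.7)

(-23.8,-5.3) to (14.6,20.7)


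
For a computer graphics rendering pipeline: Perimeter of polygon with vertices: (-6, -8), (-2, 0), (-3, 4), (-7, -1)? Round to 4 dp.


Sides: (-6, -8)->(-2, 0): sqrt(80) = 8.944272, (-2, 0)->(-3, 4): sqrt(17) = 4.123106, (-3, 4)->(-7, -1): sqrt(41) = 6.403124, (-7, -1)->(-6, -8): sqrt(50) = 7.071068
Sum = 26.54157
Perimeter = 26.5416

26.5416


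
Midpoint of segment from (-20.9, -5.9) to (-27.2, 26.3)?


M = (((-20.9)+(-27.2))/2, ((-5.9)+26.3)/2)
= (-24.05, 10.2)

(-24.05, 10.2)


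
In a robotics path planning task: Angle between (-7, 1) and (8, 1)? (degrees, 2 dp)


u.v = -55, |u| = sqrt(50) = 7.0711, |v| = sqrt(65) = 8.0623
cos(theta) = u.v/(|u||v|) = -55/sqrt(3250) = -0.964764
theta = acos(-0.964764) = 164.74 degrees

164.74 degrees


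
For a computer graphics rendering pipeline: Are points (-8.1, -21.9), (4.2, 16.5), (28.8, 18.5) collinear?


Cross product: (4.2-(-8.1))*(18.5-(-21.9)) - (16.5-(-21.9))*(28.8-(-8.1))
= -920.04

No, not collinear


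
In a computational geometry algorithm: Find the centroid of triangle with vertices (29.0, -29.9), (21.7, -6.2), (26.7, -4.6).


Centroid = ((x_A+x_B+x_C)/3, (y_A+y_B+y_C)/3)
= ((29+21.7+26.7)/3, ((-29.9)+(-6.2)+(-4.6))/3)
= (25.8, -13.5667)

(25.8, -13.5667)


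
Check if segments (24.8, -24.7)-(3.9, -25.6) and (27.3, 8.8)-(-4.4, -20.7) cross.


Cross products: d1=988.2, d2=400.18, d3=-697.9, d4=-109.88
d1*d2 < 0 and d3*d4 < 0? no

No, they don't intersect


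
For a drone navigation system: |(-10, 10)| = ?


|u| = sqrt((-10)^2 + 10^2) = sqrt(200) = 14.1421

14.1421


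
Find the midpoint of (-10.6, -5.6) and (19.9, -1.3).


M = (((-10.6)+19.9)/2, ((-5.6)+(-1.3))/2)
= (4.65, -3.45)

(4.65, -3.45)


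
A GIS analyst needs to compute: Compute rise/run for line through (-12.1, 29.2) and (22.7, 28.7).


slope = (y2-y1)/(x2-x1) = (28.7-29.2)/(22.7-(-12.1)) = (-0.5)/34.8 = -0.0144

-0.0144


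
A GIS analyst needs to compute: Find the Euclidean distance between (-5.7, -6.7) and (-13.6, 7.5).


dx=-7.9, dy=14.2
d^2 = (-7.9)^2 + 14.2^2 = 264.05
d = sqrt(264.05) = 16.2496

16.2496


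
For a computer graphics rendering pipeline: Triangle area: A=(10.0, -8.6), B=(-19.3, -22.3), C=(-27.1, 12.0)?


Area = |x_A(y_B-y_C) + x_B(y_C-y_A) + x_C(y_A-y_B)|/2
= |(-343) + (-397.58) + (-371.27)|/2
= 1111.85/2 = 555.925

555.925


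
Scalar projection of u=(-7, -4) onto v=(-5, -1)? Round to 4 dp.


u.v = 39, |v| = sqrt(26) = 5.099
Scalar projection = u.v / |v| = 39 / sqrt(26) = 7.6485

7.6485


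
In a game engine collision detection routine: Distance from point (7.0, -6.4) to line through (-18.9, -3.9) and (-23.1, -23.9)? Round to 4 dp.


|cross product| = 528.5
|line direction| = sqrt(417.64) = 20.4362
Distance = 528.5/sqrt(417.64) = 25.8609

25.8609


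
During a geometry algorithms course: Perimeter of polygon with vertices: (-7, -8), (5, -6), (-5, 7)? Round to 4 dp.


Sides: (-7, -8)->(5, -6): sqrt(148) = 12.165525, (5, -6)->(-5, 7): sqrt(269) = 16.401219, (-5, 7)->(-7, -8): sqrt(229) = 15.132746
Sum = 43.69949
Perimeter = 43.6995

43.6995


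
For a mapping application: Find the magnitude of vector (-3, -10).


|u| = sqrt((-3)^2 + (-10)^2) = sqrt(109) = 10.4403

10.4403


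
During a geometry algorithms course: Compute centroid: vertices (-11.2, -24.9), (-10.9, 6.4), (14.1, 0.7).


Centroid = ((x_A+x_B+x_C)/3, (y_A+y_B+y_C)/3)
= (((-11.2)+(-10.9)+14.1)/3, ((-24.9)+6.4+0.7)/3)
= (-2.6667, -5.9333)

(-2.6667, -5.9333)


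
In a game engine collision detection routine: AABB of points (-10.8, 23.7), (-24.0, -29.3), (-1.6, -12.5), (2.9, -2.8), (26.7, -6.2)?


x range: [-24, 26.7]
y range: [-29.3, 23.7]
Bounding box: (-24,-29.3) to (26.7,23.7)

(-24,-29.3) to (26.7,23.7)


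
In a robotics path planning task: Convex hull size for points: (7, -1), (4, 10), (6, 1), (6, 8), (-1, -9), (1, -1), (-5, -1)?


Convex hull vertices (CCW): (-5, -1), (-1, -9), (7, -1), (6, 8), (4, 10)
Count = 5

5


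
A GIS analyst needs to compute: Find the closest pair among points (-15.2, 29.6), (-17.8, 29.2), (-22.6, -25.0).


d(P0,P1) = 2.6306, d(P0,P2) = 55.0992, d(P1,P2) = 54.4121
Closest: P0 and P1

Closest pair: (-15.2, 29.6) and (-17.8, 29.2), distance = 2.6306


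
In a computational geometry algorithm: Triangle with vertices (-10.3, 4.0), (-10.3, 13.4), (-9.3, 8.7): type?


Side lengths squared: AB^2=88.36, BC^2=23.09, CA^2=23.09
Sorted: [23.09, 23.09, 88.36]
By sides: Isosceles, By angles: Obtuse

Isosceles, Obtuse


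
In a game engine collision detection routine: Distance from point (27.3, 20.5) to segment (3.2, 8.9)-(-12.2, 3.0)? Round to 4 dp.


Project P onto AB: t = 0 (clamped to [0,1])
Closest point on segment: (3.2, 8.9)
Distance: 26.7464

26.7464


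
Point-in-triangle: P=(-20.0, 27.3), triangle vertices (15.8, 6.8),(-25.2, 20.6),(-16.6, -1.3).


Cross products: AB x AP = -346.46, BC x BP = 171.5, CA x CP = 954.18
All same sign? no

No, outside


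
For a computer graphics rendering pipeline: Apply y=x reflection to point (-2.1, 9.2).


Reflection over y=x: (x,y) -> (y,x)
(-2.1, 9.2) -> (9.2, -2.1)

(9.2, -2.1)


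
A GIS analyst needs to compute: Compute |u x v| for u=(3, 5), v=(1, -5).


|u x v| = |3*(-5) - 5*1|
= |(-15) - 5| = 20

20


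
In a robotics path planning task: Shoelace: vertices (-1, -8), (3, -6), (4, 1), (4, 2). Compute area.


Shoelace sum: ((-1)*(-6) - 3*(-8)) + (3*1 - 4*(-6)) + (4*2 - 4*1) + (4*(-8) - (-1)*2)
= 31
Area = |31|/2 = 15.5

15.5


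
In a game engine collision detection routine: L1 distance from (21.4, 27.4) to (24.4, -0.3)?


|21.4-24.4| + |27.4-(-0.3)| = 3 + 27.7 = 30.7

30.7


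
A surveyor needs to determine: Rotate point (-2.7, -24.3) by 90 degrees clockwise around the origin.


90° CW: (x,y) -> (y, -x)
(-2.7,-24.3) -> (-24.3, 2.7)

(-24.3, 2.7)


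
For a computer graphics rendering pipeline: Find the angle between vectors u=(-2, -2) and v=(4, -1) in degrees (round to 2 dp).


u.v = -6, |u| = sqrt(8) = 2.8284, |v| = sqrt(17) = 4.1231
cos(theta) = u.v/(|u||v|) = -6/sqrt(136) = -0.514496
theta = acos(-0.514496) = 120.96 degrees

120.96 degrees


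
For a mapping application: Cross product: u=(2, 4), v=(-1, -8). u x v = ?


u x v = u_x*v_y - u_y*v_x = 2*(-8) - 4*(-1)
= (-16) - (-4) = -12

-12


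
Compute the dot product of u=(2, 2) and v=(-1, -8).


u . v = u_x*v_x + u_y*v_y = 2*(-1) + 2*(-8)
= (-2) + (-16) = -18

-18


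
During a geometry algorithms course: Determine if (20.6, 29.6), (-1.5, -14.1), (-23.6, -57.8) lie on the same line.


Cross product: ((-1.5)-20.6)*((-57.8)-29.6) - ((-14.1)-29.6)*((-23.6)-20.6)
= 0

Yes, collinear


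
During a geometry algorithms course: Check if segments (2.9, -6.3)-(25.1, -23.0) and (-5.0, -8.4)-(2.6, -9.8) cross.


Cross products: d1=27.02, d2=-68.82, d3=-178.55, d4=-82.71
d1*d2 < 0 and d3*d4 < 0? no

No, they don't intersect


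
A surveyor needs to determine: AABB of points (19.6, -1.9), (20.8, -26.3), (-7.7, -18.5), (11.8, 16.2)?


x range: [-7.7, 20.8]
y range: [-26.3, 16.2]
Bounding box: (-7.7,-26.3) to (20.8,16.2)

(-7.7,-26.3) to (20.8,16.2)


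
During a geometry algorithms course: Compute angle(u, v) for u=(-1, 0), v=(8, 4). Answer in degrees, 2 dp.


u.v = -8, |u| = sqrt(1) = 1, |v| = sqrt(80) = 8.9443
cos(theta) = u.v/(|u||v|) = -8/sqrt(80) = -0.894427
theta = acos(-0.894427) = 153.43 degrees

153.43 degrees


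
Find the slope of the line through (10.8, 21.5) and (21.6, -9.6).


slope = (y2-y1)/(x2-x1) = ((-9.6)-21.5)/(21.6-10.8) = (-31.1)/10.8 = -2.8796

-2.8796


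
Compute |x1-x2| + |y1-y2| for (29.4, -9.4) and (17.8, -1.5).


|29.4-17.8| + |(-9.4)-(-1.5)| = 11.6 + 7.9 = 19.5

19.5


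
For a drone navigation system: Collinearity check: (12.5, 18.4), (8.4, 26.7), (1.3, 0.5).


Cross product: (8.4-12.5)*(0.5-18.4) - (26.7-18.4)*(1.3-12.5)
= 166.35

No, not collinear


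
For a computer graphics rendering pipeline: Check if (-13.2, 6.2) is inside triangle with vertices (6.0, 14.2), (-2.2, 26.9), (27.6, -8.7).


Cross products: AB x AP = 309.44, BC x BP = -1008.46, CA x CP = 612.48
All same sign? no

No, outside


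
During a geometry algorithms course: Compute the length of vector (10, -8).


|u| = sqrt(10^2 + (-8)^2) = sqrt(164) = 12.8062

12.8062


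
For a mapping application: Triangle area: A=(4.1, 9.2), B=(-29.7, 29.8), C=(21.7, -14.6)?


Area = |x_A(y_B-y_C) + x_B(y_C-y_A) + x_C(y_A-y_B)|/2
= |182.04 + 706.86 + (-447.02)|/2
= 441.88/2 = 220.94

220.94


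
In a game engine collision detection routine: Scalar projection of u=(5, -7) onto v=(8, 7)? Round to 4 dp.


u.v = -9, |v| = sqrt(113) = 10.6301
Scalar projection = u.v / |v| = -9 / sqrt(113) = -0.8466

-0.8466


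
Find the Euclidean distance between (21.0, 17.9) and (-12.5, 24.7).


dx=-33.5, dy=6.8
d^2 = (-33.5)^2 + 6.8^2 = 1168.49
d = sqrt(1168.49) = 34.1832

34.1832


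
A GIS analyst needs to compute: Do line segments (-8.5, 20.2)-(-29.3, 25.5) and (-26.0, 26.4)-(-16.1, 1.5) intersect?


Cross products: d1=374.37, d2=-91.08, d3=-36.21, d4=429.24
d1*d2 < 0 and d3*d4 < 0? yes

Yes, they intersect


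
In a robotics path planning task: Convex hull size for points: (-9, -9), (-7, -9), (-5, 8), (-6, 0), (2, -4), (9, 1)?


Convex hull vertices (CCW): (-9, -9), (-7, -9), (2, -4), (9, 1), (-5, 8)
Count = 5

5


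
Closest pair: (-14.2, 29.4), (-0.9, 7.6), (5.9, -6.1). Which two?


d(P0,P1) = 25.5368, d(P0,P2) = 40.7953, d(P1,P2) = 15.2948
Closest: P1 and P2

Closest pair: (-0.9, 7.6) and (5.9, -6.1), distance = 15.2948


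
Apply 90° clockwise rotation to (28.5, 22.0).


90° CW: (x,y) -> (y, -x)
(28.5,22) -> (22, -28.5)

(22, -28.5)


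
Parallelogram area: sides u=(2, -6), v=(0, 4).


|u x v| = |2*4 - (-6)*0|
= |8 - 0| = 8

8


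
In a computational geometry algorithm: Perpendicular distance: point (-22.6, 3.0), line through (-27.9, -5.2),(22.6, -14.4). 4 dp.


|cross product| = 462.86
|line direction| = sqrt(2634.89) = 51.3312
Distance = 462.86/sqrt(2634.89) = 9.0171

9.0171


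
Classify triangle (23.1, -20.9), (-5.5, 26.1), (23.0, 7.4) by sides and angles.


Side lengths squared: AB^2=3026.96, BC^2=1161.94, CA^2=800.9
Sorted: [800.9, 1161.94, 3026.96]
By sides: Scalene, By angles: Obtuse

Scalene, Obtuse


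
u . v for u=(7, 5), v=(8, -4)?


u . v = u_x*v_x + u_y*v_y = 7*8 + 5*(-4)
= 56 + (-20) = 36

36


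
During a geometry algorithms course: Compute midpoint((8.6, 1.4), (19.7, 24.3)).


M = ((8.6+19.7)/2, (1.4+24.3)/2)
= (14.15, 12.85)

(14.15, 12.85)


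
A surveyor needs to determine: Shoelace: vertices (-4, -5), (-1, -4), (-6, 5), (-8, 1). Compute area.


Shoelace sum: ((-4)*(-4) - (-1)*(-5)) + ((-1)*5 - (-6)*(-4)) + ((-6)*1 - (-8)*5) + ((-8)*(-5) - (-4)*1)
= 60
Area = |60|/2 = 30

30


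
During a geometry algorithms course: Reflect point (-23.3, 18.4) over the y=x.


Reflection over y=x: (x,y) -> (y,x)
(-23.3, 18.4) -> (18.4, -23.3)

(18.4, -23.3)


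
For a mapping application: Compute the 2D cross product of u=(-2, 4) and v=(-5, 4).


u x v = u_x*v_y - u_y*v_x = (-2)*4 - 4*(-5)
= (-8) - (-20) = 12

12


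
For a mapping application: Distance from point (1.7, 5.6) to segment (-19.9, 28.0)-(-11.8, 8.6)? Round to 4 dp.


Project P onto AB: t = 1 (clamped to [0,1])
Closest point on segment: (-11.8, 8.6)
Distance: 13.8293

13.8293


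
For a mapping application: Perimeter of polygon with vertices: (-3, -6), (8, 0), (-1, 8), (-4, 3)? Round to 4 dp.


Sides: (-3, -6)->(8, 0): sqrt(157) = 12.529964, (8, 0)->(-1, 8): sqrt(145) = 12.041595, (-1, 8)->(-4, 3): sqrt(34) = 5.830952, (-4, 3)->(-3, -6): sqrt(82) = 9.055385
Sum = 39.457896
Perimeter = 39.4579

39.4579


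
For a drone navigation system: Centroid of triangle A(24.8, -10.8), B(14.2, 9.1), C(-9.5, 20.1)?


Centroid = ((x_A+x_B+x_C)/3, (y_A+y_B+y_C)/3)
= ((24.8+14.2+(-9.5))/3, ((-10.8)+9.1+20.1)/3)
= (9.8333, 6.1333)

(9.8333, 6.1333)


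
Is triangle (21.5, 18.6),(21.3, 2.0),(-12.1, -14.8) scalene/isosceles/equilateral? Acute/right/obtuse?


Side lengths squared: AB^2=275.6, BC^2=1397.8, CA^2=2244.52
Sorted: [275.6, 1397.8, 2244.52]
By sides: Scalene, By angles: Obtuse

Scalene, Obtuse


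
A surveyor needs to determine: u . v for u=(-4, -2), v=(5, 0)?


u . v = u_x*v_x + u_y*v_y = (-4)*5 + (-2)*0
= (-20) + 0 = -20

-20


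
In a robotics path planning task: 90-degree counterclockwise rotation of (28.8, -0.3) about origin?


90° CCW: (x,y) -> (-y, x)
(28.8,-0.3) -> (0.3, 28.8)

(0.3, 28.8)


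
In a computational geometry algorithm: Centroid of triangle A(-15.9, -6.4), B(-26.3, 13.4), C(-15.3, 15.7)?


Centroid = ((x_A+x_B+x_C)/3, (y_A+y_B+y_C)/3)
= (((-15.9)+(-26.3)+(-15.3))/3, ((-6.4)+13.4+15.7)/3)
= (-19.1667, 7.5667)

(-19.1667, 7.5667)


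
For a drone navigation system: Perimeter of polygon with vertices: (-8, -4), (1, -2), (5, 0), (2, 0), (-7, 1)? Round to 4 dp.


Sides: (-8, -4)->(1, -2): sqrt(85) = 9.219544, (1, -2)->(5, 0): sqrt(20) = 4.472136, (5, 0)->(2, 0): sqrt(9) = 3, (2, 0)->(-7, 1): sqrt(82) = 9.055385, (-7, 1)->(-8, -4): sqrt(26) = 5.09902
Sum = 30.846085
Perimeter = 30.8461

30.8461


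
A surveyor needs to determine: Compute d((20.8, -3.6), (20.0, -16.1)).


dx=-0.8, dy=-12.5
d^2 = (-0.8)^2 + (-12.5)^2 = 156.89
d = sqrt(156.89) = 12.5256

12.5256


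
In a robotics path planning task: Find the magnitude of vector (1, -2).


|u| = sqrt(1^2 + (-2)^2) = sqrt(5) = 2.2361

2.2361


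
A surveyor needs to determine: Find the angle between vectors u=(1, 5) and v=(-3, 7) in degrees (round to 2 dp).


u.v = 32, |u| = sqrt(26) = 5.099, |v| = sqrt(58) = 7.6158
cos(theta) = u.v/(|u||v|) = 32/sqrt(1508) = 0.824042
theta = acos(0.824042) = 34.51 degrees

34.51 degrees


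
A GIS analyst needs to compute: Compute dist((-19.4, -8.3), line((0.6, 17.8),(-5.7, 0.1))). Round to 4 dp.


|cross product| = 189.57
|line direction| = sqrt(352.98) = 18.7878
Distance = 189.57/sqrt(352.98) = 10.0901

10.0901


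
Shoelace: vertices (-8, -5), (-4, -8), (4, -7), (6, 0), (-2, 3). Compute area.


Shoelace sum: ((-8)*(-8) - (-4)*(-5)) + ((-4)*(-7) - 4*(-8)) + (4*0 - 6*(-7)) + (6*3 - (-2)*0) + ((-2)*(-5) - (-8)*3)
= 198
Area = |198|/2 = 99

99


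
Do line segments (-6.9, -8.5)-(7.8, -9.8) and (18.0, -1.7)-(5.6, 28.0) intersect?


Cross products: d1=823.85, d2=403.38, d3=132.33, d4=552.8
d1*d2 < 0 and d3*d4 < 0? no

No, they don't intersect


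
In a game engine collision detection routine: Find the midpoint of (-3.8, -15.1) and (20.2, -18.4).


M = (((-3.8)+20.2)/2, ((-15.1)+(-18.4))/2)
= (8.2, -16.75)

(8.2, -16.75)


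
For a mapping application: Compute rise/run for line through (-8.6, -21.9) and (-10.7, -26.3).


slope = (y2-y1)/(x2-x1) = ((-26.3)-(-21.9))/((-10.7)-(-8.6)) = (-4.4)/(-2.1) = 2.0952

2.0952


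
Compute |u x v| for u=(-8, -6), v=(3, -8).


|u x v| = |(-8)*(-8) - (-6)*3|
= |64 - (-18)| = 82

82


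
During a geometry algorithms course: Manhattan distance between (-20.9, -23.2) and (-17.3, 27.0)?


|(-20.9)-(-17.3)| + |(-23.2)-27| = 3.6 + 50.2 = 53.8

53.8


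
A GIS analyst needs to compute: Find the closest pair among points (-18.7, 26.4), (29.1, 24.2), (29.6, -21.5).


d(P0,P1) = 47.8506, d(P0,P2) = 68.0243, d(P1,P2) = 45.7027
Closest: P1 and P2

Closest pair: (29.1, 24.2) and (29.6, -21.5), distance = 45.7027


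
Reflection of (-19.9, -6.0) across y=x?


Reflection over y=x: (x,y) -> (y,x)
(-19.9, -6) -> (-6, -19.9)

(-6, -19.9)


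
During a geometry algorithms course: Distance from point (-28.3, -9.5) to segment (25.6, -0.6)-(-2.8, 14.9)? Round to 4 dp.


Project P onto AB: t = 1 (clamped to [0,1])
Closest point on segment: (-2.8, 14.9)
Distance: 35.2932

35.2932


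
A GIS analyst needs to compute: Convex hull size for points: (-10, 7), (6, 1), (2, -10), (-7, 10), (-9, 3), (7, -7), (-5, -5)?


Convex hull vertices (CCW): (-10, 7), (-9, 3), (-5, -5), (2, -10), (7, -7), (6, 1), (-7, 10)
Count = 7

7


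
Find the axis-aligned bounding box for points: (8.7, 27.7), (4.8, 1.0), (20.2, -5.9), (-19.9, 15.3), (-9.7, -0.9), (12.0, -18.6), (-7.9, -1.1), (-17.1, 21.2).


x range: [-19.9, 20.2]
y range: [-18.6, 27.7]
Bounding box: (-19.9,-18.6) to (20.2,27.7)

(-19.9,-18.6) to (20.2,27.7)


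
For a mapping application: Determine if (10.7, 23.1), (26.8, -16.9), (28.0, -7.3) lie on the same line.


Cross product: (26.8-10.7)*((-7.3)-23.1) - ((-16.9)-23.1)*(28-10.7)
= 202.56

No, not collinear


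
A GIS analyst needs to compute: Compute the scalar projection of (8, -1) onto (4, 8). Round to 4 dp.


u.v = 24, |v| = sqrt(80) = 8.9443
Scalar projection = u.v / |v| = 24 / sqrt(80) = 2.6833

2.6833


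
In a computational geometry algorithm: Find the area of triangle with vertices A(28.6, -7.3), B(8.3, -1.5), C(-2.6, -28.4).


Area = |x_A(y_B-y_C) + x_B(y_C-y_A) + x_C(y_A-y_B)|/2
= |769.34 + (-175.13) + 15.08|/2
= 609.29/2 = 304.645

304.645


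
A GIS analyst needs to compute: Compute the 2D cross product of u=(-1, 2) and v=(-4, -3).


u x v = u_x*v_y - u_y*v_x = (-1)*(-3) - 2*(-4)
= 3 - (-8) = 11

11


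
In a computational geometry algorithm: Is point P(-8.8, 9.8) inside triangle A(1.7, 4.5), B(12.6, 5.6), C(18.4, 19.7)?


Cross products: AB x AP = 69.32, BC x BP = 326.1, CA x CP = -248.11
All same sign? no

No, outside


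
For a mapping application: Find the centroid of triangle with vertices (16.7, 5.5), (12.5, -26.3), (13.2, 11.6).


Centroid = ((x_A+x_B+x_C)/3, (y_A+y_B+y_C)/3)
= ((16.7+12.5+13.2)/3, (5.5+(-26.3)+11.6)/3)
= (14.1333, -3.0667)

(14.1333, -3.0667)


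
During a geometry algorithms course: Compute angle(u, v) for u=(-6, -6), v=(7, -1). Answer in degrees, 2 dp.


u.v = -36, |u| = sqrt(72) = 8.4853, |v| = sqrt(50) = 7.0711
cos(theta) = u.v/(|u||v|) = -36/sqrt(3600) = -0.6
theta = acos(-0.6) = 126.87 degrees

126.87 degrees


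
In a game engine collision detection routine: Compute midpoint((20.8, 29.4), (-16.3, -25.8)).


M = ((20.8+(-16.3))/2, (29.4+(-25.8))/2)
= (2.25, 1.8)

(2.25, 1.8)


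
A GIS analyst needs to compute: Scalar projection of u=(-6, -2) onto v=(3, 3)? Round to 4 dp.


u.v = -24, |v| = sqrt(18) = 4.2426
Scalar projection = u.v / |v| = -24 / sqrt(18) = -5.6569

-5.6569


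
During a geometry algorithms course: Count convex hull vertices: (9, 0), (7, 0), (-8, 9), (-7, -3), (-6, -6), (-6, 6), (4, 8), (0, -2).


Convex hull vertices (CCW): (-8, 9), (-7, -3), (-6, -6), (9, 0), (4, 8)
Count = 5

5


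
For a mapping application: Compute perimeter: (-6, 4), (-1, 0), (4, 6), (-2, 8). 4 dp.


Sides: (-6, 4)->(-1, 0): sqrt(41) = 6.403124, (-1, 0)->(4, 6): sqrt(61) = 7.81025, (4, 6)->(-2, 8): sqrt(40) = 6.324555, (-2, 8)->(-6, 4): sqrt(32) = 5.656854
Sum = 26.194783
Perimeter = 26.1948

26.1948


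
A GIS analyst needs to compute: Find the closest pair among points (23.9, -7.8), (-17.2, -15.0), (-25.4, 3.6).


d(P0,P1) = 41.7259, d(P0,P2) = 50.6009, d(P1,P2) = 20.3273
Closest: P1 and P2

Closest pair: (-17.2, -15.0) and (-25.4, 3.6), distance = 20.3273


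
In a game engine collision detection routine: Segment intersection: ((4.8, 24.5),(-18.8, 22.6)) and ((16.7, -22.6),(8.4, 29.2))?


Cross products: d1=225.49, d2=1463.74, d3=1134.17, d4=-104.08
d1*d2 < 0 and d3*d4 < 0? no

No, they don't intersect


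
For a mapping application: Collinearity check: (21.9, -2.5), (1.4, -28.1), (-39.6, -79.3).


Cross product: (1.4-21.9)*((-79.3)-(-2.5)) - ((-28.1)-(-2.5))*((-39.6)-21.9)
= 0

Yes, collinear


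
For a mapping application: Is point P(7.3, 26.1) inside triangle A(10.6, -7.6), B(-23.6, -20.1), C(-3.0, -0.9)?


Cross products: AB x AP = -1193.79, BC x BP = 358.44, CA x CP = 436.21
All same sign? no

No, outside


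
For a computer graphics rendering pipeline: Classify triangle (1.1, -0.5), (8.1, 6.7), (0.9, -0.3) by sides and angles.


Side lengths squared: AB^2=100.84, BC^2=100.84, CA^2=0.08
Sorted: [0.08, 100.84, 100.84]
By sides: Isosceles, By angles: Acute

Isosceles, Acute


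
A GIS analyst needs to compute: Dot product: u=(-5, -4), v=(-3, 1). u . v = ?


u . v = u_x*v_x + u_y*v_y = (-5)*(-3) + (-4)*1
= 15 + (-4) = 11

11


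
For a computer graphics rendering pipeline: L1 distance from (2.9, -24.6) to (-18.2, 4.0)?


|2.9-(-18.2)| + |(-24.6)-4| = 21.1 + 28.6 = 49.7

49.7


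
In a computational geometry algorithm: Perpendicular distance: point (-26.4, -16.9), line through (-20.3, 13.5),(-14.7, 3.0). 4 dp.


|cross product| = 234.29
|line direction| = sqrt(141.61) = 11.9
Distance = 234.29/sqrt(141.61) = 19.6882

19.6882


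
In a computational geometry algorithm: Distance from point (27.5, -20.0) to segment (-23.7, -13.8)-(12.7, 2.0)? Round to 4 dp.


Project P onto AB: t = 1 (clamped to [0,1])
Closest point on segment: (12.7, 2)
Distance: 26.5149

26.5149


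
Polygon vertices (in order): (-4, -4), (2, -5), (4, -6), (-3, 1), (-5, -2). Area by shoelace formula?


Shoelace sum: ((-4)*(-5) - 2*(-4)) + (2*(-6) - 4*(-5)) + (4*1 - (-3)*(-6)) + ((-3)*(-2) - (-5)*1) + ((-5)*(-4) - (-4)*(-2))
= 45
Area = |45|/2 = 22.5

22.5


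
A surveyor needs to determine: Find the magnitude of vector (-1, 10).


|u| = sqrt((-1)^2 + 10^2) = sqrt(101) = 10.0499

10.0499


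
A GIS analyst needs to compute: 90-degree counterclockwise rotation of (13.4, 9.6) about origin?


90° CCW: (x,y) -> (-y, x)
(13.4,9.6) -> (-9.6, 13.4)

(-9.6, 13.4)


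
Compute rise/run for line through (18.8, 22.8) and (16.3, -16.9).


slope = (y2-y1)/(x2-x1) = ((-16.9)-22.8)/(16.3-18.8) = (-39.7)/(-2.5) = 15.88

15.88


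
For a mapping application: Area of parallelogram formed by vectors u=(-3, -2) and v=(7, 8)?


|u x v| = |(-3)*8 - (-2)*7|
= |(-24) - (-14)| = 10

10


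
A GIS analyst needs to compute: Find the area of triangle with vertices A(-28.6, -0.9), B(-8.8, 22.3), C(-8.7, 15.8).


Area = |x_A(y_B-y_C) + x_B(y_C-y_A) + x_C(y_A-y_B)|/2
= |(-185.9) + (-146.96) + 201.84|/2
= 131.02/2 = 65.51

65.51


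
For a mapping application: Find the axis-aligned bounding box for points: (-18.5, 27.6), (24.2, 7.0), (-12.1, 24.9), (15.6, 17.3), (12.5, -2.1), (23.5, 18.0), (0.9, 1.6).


x range: [-18.5, 24.2]
y range: [-2.1, 27.6]
Bounding box: (-18.5,-2.1) to (24.2,27.6)

(-18.5,-2.1) to (24.2,27.6)


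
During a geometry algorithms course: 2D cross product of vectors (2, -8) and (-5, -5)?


u x v = u_x*v_y - u_y*v_x = 2*(-5) - (-8)*(-5)
= (-10) - 40 = -50

-50


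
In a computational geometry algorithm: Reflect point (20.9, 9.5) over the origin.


Reflection over origin: (x,y) -> (-x,-y)
(20.9, 9.5) -> (-20.9, -9.5)

(-20.9, -9.5)


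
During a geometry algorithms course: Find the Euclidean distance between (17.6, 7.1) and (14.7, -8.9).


dx=-2.9, dy=-16
d^2 = (-2.9)^2 + (-16)^2 = 264.41
d = sqrt(264.41) = 16.2607

16.2607


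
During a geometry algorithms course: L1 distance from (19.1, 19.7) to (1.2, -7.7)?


|19.1-1.2| + |19.7-(-7.7)| = 17.9 + 27.4 = 45.3

45.3


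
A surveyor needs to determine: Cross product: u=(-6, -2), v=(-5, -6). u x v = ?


u x v = u_x*v_y - u_y*v_x = (-6)*(-6) - (-2)*(-5)
= 36 - 10 = 26

26


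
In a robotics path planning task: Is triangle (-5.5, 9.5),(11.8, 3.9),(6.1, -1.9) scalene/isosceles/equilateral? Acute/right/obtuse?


Side lengths squared: AB^2=330.65, BC^2=66.13, CA^2=264.52
Sorted: [66.13, 264.52, 330.65]
By sides: Scalene, By angles: Right

Scalene, Right


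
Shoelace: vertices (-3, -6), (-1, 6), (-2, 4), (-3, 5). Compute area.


Shoelace sum: ((-3)*6 - (-1)*(-6)) + ((-1)*4 - (-2)*6) + ((-2)*5 - (-3)*4) + ((-3)*(-6) - (-3)*5)
= 19
Area = |19|/2 = 9.5

9.5


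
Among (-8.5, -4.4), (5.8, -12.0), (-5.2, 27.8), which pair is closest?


d(P0,P1) = 16.1941, d(P0,P2) = 32.3687, d(P1,P2) = 41.2921
Closest: P0 and P1

Closest pair: (-8.5, -4.4) and (5.8, -12.0), distance = 16.1941


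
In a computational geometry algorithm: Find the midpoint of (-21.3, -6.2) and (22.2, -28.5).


M = (((-21.3)+22.2)/2, ((-6.2)+(-28.5))/2)
= (0.45, -17.35)

(0.45, -17.35)


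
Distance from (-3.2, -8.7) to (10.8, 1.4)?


dx=14, dy=10.1
d^2 = 14^2 + 10.1^2 = 298.01
d = sqrt(298.01) = 17.263

17.263


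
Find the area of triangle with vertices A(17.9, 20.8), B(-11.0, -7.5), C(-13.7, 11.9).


Area = |x_A(y_B-y_C) + x_B(y_C-y_A) + x_C(y_A-y_B)|/2
= |(-347.26) + 97.9 + (-387.71)|/2
= 637.07/2 = 318.535

318.535


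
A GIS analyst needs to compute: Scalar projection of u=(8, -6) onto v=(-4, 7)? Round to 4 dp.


u.v = -74, |v| = sqrt(65) = 8.0623
Scalar projection = u.v / |v| = -74 / sqrt(65) = -9.1786

-9.1786


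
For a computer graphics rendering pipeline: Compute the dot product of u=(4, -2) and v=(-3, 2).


u . v = u_x*v_x + u_y*v_y = 4*(-3) + (-2)*2
= (-12) + (-4) = -16

-16


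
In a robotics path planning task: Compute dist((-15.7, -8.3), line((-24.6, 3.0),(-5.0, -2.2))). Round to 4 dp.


|cross product| = 175.2
|line direction| = sqrt(411.2) = 20.2781
Distance = 175.2/sqrt(411.2) = 8.6399

8.6399


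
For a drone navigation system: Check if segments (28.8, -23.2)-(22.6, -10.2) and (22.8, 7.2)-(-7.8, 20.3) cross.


Cross products: d1=851.64, d2=535.06, d3=-110.48, d4=206.1
d1*d2 < 0 and d3*d4 < 0? no

No, they don't intersect


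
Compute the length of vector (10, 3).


|u| = sqrt(10^2 + 3^2) = sqrt(109) = 10.4403

10.4403


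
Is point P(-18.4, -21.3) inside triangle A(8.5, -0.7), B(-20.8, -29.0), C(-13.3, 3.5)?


Cross products: AB x AP = -157.69, BC x BP = -20.25, CA x CP = -562.06
All same sign? yes

Yes, inside


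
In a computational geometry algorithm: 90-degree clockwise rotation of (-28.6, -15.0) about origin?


90° CW: (x,y) -> (y, -x)
(-28.6,-15) -> (-15, 28.6)

(-15, 28.6)


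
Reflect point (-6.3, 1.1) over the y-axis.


Reflection over y-axis: (x,y) -> (-x,y)
(-6.3, 1.1) -> (6.3, 1.1)

(6.3, 1.1)


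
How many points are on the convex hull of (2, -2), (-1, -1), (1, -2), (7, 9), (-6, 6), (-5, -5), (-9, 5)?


Convex hull vertices (CCW): (-9, 5), (-5, -5), (2, -2), (7, 9), (-6, 6)
Count = 5

5


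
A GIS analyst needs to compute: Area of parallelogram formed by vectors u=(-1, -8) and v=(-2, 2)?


|u x v| = |(-1)*2 - (-8)*(-2)|
= |(-2) - 16| = 18

18


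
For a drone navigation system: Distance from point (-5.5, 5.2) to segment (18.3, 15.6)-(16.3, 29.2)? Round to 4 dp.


Project P onto AB: t = 0 (clamped to [0,1])
Closest point on segment: (18.3, 15.6)
Distance: 25.9731

25.9731


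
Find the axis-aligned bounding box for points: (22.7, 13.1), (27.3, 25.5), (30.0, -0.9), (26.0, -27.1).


x range: [22.7, 30]
y range: [-27.1, 25.5]
Bounding box: (22.7,-27.1) to (30,25.5)

(22.7,-27.1) to (30,25.5)


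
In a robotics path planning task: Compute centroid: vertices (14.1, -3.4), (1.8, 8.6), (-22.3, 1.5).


Centroid = ((x_A+x_B+x_C)/3, (y_A+y_B+y_C)/3)
= ((14.1+1.8+(-22.3))/3, ((-3.4)+8.6+1.5)/3)
= (-2.1333, 2.2333)

(-2.1333, 2.2333)


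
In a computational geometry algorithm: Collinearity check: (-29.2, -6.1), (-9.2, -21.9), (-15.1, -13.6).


Cross product: ((-9.2)-(-29.2))*((-13.6)-(-6.1)) - ((-21.9)-(-6.1))*((-15.1)-(-29.2))
= 72.78

No, not collinear


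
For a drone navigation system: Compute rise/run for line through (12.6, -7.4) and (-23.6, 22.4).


slope = (y2-y1)/(x2-x1) = (22.4-(-7.4))/((-23.6)-12.6) = 29.8/(-36.2) = -0.8232

-0.8232


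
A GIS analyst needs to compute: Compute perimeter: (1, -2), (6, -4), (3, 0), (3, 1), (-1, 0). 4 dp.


Sides: (1, -2)->(6, -4): sqrt(29) = 5.385165, (6, -4)->(3, 0): sqrt(25) = 5, (3, 0)->(3, 1): sqrt(1) = 1, (3, 1)->(-1, 0): sqrt(17) = 4.123106, (-1, 0)->(1, -2): sqrt(8) = 2.828427
Sum = 18.336698
Perimeter = 18.3367

18.3367


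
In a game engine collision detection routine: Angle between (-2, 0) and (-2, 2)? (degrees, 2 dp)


u.v = 4, |u| = sqrt(4) = 2, |v| = sqrt(8) = 2.8284
cos(theta) = u.v/(|u||v|) = 4/sqrt(32) = 0.707107
theta = acos(0.707107) = 45 degrees

45 degrees


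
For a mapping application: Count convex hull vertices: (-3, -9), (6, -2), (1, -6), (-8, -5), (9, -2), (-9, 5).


Convex hull vertices (CCW): (-9, 5), (-8, -5), (-3, -9), (9, -2)
Count = 4

4


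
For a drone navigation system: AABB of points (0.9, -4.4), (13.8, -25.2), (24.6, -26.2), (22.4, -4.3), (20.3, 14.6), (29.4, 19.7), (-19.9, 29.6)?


x range: [-19.9, 29.4]
y range: [-26.2, 29.6]
Bounding box: (-19.9,-26.2) to (29.4,29.6)

(-19.9,-26.2) to (29.4,29.6)


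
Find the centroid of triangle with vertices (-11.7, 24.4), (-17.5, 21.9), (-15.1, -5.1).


Centroid = ((x_A+x_B+x_C)/3, (y_A+y_B+y_C)/3)
= (((-11.7)+(-17.5)+(-15.1))/3, (24.4+21.9+(-5.1))/3)
= (-14.7667, 13.7333)

(-14.7667, 13.7333)


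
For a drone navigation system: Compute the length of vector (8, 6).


|u| = sqrt(8^2 + 6^2) = sqrt(100) = 10

10


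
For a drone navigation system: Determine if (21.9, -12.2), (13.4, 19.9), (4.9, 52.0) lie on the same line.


Cross product: (13.4-21.9)*(52-(-12.2)) - (19.9-(-12.2))*(4.9-21.9)
= 0

Yes, collinear


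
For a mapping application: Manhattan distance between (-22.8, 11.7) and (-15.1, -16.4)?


|(-22.8)-(-15.1)| + |11.7-(-16.4)| = 7.7 + 28.1 = 35.8

35.8


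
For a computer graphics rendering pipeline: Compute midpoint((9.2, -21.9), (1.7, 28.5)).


M = ((9.2+1.7)/2, ((-21.9)+28.5)/2)
= (5.45, 3.3)

(5.45, 3.3)


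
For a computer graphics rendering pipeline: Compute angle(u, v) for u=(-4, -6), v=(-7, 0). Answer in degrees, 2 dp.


u.v = 28, |u| = sqrt(52) = 7.2111, |v| = sqrt(49) = 7
cos(theta) = u.v/(|u||v|) = 28/sqrt(2548) = 0.5547
theta = acos(0.5547) = 56.31 degrees

56.31 degrees


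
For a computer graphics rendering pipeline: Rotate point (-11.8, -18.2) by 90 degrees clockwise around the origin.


90° CW: (x,y) -> (y, -x)
(-11.8,-18.2) -> (-18.2, 11.8)

(-18.2, 11.8)


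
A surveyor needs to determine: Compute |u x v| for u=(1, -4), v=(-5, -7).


|u x v| = |1*(-7) - (-4)*(-5)|
= |(-7) - 20| = 27

27


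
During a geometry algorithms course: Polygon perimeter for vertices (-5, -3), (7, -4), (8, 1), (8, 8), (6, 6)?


Sides: (-5, -3)->(7, -4): sqrt(145) = 12.041595, (7, -4)->(8, 1): sqrt(26) = 5.09902, (8, 1)->(8, 8): sqrt(49) = 7, (8, 8)->(6, 6): sqrt(8) = 2.828427, (6, 6)->(-5, -3): sqrt(202) = 14.21267
Sum = 41.181712
Perimeter = 41.1817

41.1817


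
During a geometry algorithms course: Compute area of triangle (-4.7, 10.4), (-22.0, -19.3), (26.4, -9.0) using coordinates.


Area = |x_A(y_B-y_C) + x_B(y_C-y_A) + x_C(y_A-y_B)|/2
= |48.41 + 426.8 + 784.08|/2
= 1259.29/2 = 629.645

629.645


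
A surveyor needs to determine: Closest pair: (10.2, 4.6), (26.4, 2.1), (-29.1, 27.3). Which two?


d(P0,P1) = 16.3918, d(P0,P2) = 45.3848, d(P1,P2) = 60.9532
Closest: P0 and P1

Closest pair: (10.2, 4.6) and (26.4, 2.1), distance = 16.3918


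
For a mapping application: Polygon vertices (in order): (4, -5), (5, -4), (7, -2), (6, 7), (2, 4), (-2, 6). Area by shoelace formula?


Shoelace sum: (4*(-4) - 5*(-5)) + (5*(-2) - 7*(-4)) + (7*7 - 6*(-2)) + (6*4 - 2*7) + (2*6 - (-2)*4) + ((-2)*(-5) - 4*6)
= 104
Area = |104|/2 = 52

52


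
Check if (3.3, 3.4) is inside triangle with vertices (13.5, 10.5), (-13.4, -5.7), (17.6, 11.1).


Cross products: AB x AP = 25.75, BC x BP = 1.54, CA x CP = 22.99
All same sign? yes

Yes, inside


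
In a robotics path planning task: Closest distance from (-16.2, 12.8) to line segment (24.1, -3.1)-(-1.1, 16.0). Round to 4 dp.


Project P onto AB: t = 1 (clamped to [0,1])
Closest point on segment: (-1.1, 16)
Distance: 15.4353

15.4353


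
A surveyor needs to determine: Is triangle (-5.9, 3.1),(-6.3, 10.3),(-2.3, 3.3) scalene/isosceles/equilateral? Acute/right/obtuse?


Side lengths squared: AB^2=52, BC^2=65, CA^2=13
Sorted: [13, 52, 65]
By sides: Scalene, By angles: Right

Scalene, Right


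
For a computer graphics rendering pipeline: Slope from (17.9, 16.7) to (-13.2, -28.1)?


slope = (y2-y1)/(x2-x1) = ((-28.1)-16.7)/((-13.2)-17.9) = (-44.8)/(-31.1) = 1.4405

1.4405


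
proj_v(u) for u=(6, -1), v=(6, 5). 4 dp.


u.v = 31, |v| = sqrt(61) = 7.8102
Scalar projection = u.v / |v| = 31 / sqrt(61) = 3.9691

3.9691


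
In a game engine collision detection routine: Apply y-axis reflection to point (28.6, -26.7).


Reflection over y-axis: (x,y) -> (-x,y)
(28.6, -26.7) -> (-28.6, -26.7)

(-28.6, -26.7)


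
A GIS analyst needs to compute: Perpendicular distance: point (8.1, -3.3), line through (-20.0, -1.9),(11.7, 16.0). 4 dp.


|cross product| = 547.37
|line direction| = sqrt(1325.3) = 36.4047
Distance = 547.37/sqrt(1325.3) = 15.0357

15.0357


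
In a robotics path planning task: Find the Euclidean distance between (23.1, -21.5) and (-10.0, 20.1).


dx=-33.1, dy=41.6
d^2 = (-33.1)^2 + 41.6^2 = 2826.17
d = sqrt(2826.17) = 53.1617

53.1617


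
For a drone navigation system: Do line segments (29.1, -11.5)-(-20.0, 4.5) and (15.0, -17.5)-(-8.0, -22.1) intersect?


Cross products: d1=-73.14, d2=-667, d3=520.2, d4=1114.06
d1*d2 < 0 and d3*d4 < 0? no

No, they don't intersect


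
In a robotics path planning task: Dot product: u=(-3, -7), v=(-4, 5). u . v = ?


u . v = u_x*v_x + u_y*v_y = (-3)*(-4) + (-7)*5
= 12 + (-35) = -23

-23


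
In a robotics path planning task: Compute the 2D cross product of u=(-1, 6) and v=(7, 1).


u x v = u_x*v_y - u_y*v_x = (-1)*1 - 6*7
= (-1) - 42 = -43

-43
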